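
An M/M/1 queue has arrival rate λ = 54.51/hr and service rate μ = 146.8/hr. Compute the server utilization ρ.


ρ = λ/μ = 54.51/146.8 = 0.3713

Final: 0.3713


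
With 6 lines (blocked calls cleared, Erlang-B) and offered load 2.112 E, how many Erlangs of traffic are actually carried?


B(6,2.112) = 0.015005 (Erlang-B)
Carried load = a(1 − B) = 2.112·(1 − 0.015005) = 2.112·0.984995 = 2.0803 E

Final: 2.0803 Erlangs


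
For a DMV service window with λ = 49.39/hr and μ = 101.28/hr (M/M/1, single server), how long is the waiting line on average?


ρ = 49.39/101.28 = 0.4877
Lq = ρ²/(1−ρ) = 0.2378/0.5123 = 0.4642

Final: 0.4642


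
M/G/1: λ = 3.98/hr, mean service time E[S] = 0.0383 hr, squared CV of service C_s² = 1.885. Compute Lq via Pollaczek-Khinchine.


ρ = λ·E[S] = 3.98·0.0383 = 0.1524
Lq = ρ²(1+C_s²)/(2(1−ρ)) = 0.02324·(1+1.885)/(2·0.8476)
= 0.02324·2.8850/1.6951 = 0.03955

Final: 0.03955


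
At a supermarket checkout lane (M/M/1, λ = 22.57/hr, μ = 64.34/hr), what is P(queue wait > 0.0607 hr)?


ρ = 22.57/64.34 = 0.3508
P(Wq > t) = ρ·e^{−(μ−λ)t} = 0.3508·e^{−2.5354}
= 0.3508·0.079227 = 0.027792

Final: 0.027792


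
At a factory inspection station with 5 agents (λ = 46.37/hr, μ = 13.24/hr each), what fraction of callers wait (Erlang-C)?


a = λ/μ = 3.5023; ρ = a/5 = 0.7005
P₀ = 0.025825 (from M/M/c formula)
C(c,a) = [a^c/(c!(1−ρ))]·P₀ = [526.92106/(120·0.2995)]·0.025825
= 14.65884·0.025825 = 0.378561

Final: 0.378561


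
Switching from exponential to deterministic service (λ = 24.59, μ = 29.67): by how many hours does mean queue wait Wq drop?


ρ = 24.59/29.67 = 0.8288
Wq(M/M/1) = ρ/(μ−λ) = 0.8288/5.08 = 0.16315 hr
Wq(M/D/1) = ρ/(2(μ−λ)) = 0.08157 hr
Savings = 0.16315 − 0.08157 = 0.08157 hr

Final: 0.08157 hr


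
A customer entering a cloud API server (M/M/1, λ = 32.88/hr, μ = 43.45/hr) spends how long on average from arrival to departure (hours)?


W = 1/(μ−λ) = 1/(43.45 − 32.88) = 1/10.57 = 0.09461 hr

Final: 0.09461 hr


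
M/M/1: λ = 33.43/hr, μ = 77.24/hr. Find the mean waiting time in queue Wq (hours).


ρ = 33.43/77.24 = 0.4328
Wq = ρ/(μ−λ) = 0.4328/(77.24 − 33.43) = 0.4328/43.81 = 0.009879 hr

Final: 0.009879 hr


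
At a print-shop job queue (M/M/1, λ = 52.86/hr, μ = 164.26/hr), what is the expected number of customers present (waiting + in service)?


ρ = λ/μ = 52.86/164.26 = 0.3218
L = ρ/(1−ρ) = 0.3218/(1 − 0.3218) = 0.3218/0.6782 = 0.4745

Final: 0.4745


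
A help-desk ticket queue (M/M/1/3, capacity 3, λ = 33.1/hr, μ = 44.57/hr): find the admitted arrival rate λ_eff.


ρ = 0.7427; P_K = (1−ρ)ρ^3/(1−ρ^4) = 0.151490
λ_eff = λ(1 − P_K) = 33.1·(1 − 0.151490) = 33.1·0.848510 = 28.0857 /hr

Final: 28.0857 /hr


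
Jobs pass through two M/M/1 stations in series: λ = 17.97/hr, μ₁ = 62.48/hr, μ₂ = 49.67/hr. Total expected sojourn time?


Each node sees arrival rate λ = 17.97/hr (tandem ⇒ throughput preserved).
W₁ = 1/(μ₁−λ) = 1/(62.48−17.97) = 0.02247 hr
W₂ = 1/(μ₂−λ) = 1/(49.67−17.97) = 0.03155 hr
W_total = W₁ + W₂ = 0.02247 + 0.03155 = 0.05401 hr

Final: 0.05401 hr


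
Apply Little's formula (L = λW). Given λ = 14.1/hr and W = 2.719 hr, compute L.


L = λW = 14.1·2.719 = 38.3379

Final: 38.3379


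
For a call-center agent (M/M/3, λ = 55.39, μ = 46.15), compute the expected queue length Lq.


a = λ/μ = 1.2002; ρ = a/3 = 0.4001
P₀ = 0.294049
Lq = P₀·a^c·ρ / (c!·(1−ρ)²) = 0.294049·1.72894·0.4001/(6·0.35991)
= 0.09419

Final: 0.09419


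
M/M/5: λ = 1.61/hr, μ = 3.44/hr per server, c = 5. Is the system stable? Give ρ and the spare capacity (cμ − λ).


Total capacity cμ = 5·3.44 = 17.20/hr
ρ = λ/(cμ) = 1.61/17.20 = 0.09360
Stable ⇔ ρ < 1: YES
Spare capacity = cμ − λ = 17.20 − 1.61 = 15.59/hr

Final: ρ = 0.09360; stable; margin = 15.59/hr


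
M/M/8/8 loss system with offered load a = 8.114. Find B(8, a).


B(c,a) = (a^c/c!) / Σ_{k=0}^{c} a^k/k!
a^8/8! = 465.971659
Σ terms (k=0..8): 1.00000 + 8.11400 + 32.91850 + 89.03356 + 180.60459 + 293.08512 + 396.34878 + 459.42486 + 465.97166 = 1926.501061
B = 465.971659/1926.501061 = 0.241875

Final: 0.241875


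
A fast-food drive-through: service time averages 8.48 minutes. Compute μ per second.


μ = 1/(service time) in consistent units.
1 second = 0.0166667 min, so μ = 0.0166667/8.48 = 0.001965 per second

Final: 0.001965 /sec


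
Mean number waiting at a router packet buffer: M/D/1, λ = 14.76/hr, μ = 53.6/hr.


ρ = 14.76/53.6 = 0.2754
M/D/1: Lq = ρ²/(2(1−ρ)) = 0.07583/(2·0.7246) = 0.05232

Final: 0.05232


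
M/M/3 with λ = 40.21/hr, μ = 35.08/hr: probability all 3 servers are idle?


a = λ/μ = 40.21/35.08 = 1.1462; ρ = a/c = 0.3821
Σ_{k=0}^{2} a^k/k! (terms k=0..2) = 1.00000 + 1.14624 + 0.65693 = 2.80317
Tail: a^3/(3!(1−ρ)) = 1.50599/(6·0.6179) = 0.40620
P₀ = 1/(2.80317 + 0.40620) = 1/3.20937 = 0.311588

Final: 0.311588


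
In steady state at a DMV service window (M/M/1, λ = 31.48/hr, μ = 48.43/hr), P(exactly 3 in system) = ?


ρ = 31.48/48.43 = 0.6500
P_n = (1−ρ)·ρ^n = (1 − 0.6500)·0.6500^3 = 0.3500·0.274638 = 0.096120

Final: 0.096120


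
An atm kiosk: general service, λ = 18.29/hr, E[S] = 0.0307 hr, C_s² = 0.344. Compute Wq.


ρ = λ·E[S] = 18.29·0.0307 = 0.5615
E[S²] = E[S]²(1+C_s²) = 0.0307²·(1+0.344) = 0.001267
Wq = λ·E[S²]/(2(1−ρ)) = 18.29·0.001267/(2·0.4385) = 0.02642 hr

Final: 0.02642 hr


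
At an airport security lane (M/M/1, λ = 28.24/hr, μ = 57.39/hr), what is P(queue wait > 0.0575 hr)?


ρ = 28.24/57.39 = 0.4921
P(Wq > t) = ρ·e^{−(μ−λ)t} = 0.4921·e^{−1.6761}
= 0.4921·0.187098 = 0.092065

Final: 0.092065


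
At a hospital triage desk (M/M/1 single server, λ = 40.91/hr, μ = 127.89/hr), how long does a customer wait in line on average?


ρ = 40.91/127.89 = 0.3199
Wq = ρ/(μ−λ) = 0.3199/(127.89 − 40.91) = 0.3199/86.98 = 0.003678 hr

Final: 0.003678 hr


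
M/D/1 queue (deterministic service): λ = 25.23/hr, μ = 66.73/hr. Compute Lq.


ρ = 25.23/66.73 = 0.3781
M/D/1: Lq = ρ²/(2(1−ρ)) = 0.1430/(2·0.6219) = 0.11493

Final: 0.11493


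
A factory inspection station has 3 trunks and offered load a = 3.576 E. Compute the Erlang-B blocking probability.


B(c,a) = (a^c/c!) / Σ_{k=0}^{c} a^k/k!
a^3/3! = 7.621514
Σ terms (k=0..3): 1.00000 + 3.57600 + 6.39389 + 7.62151 = 18.591402
B = 7.621514/18.591402 = 0.409948

Final: 0.409948


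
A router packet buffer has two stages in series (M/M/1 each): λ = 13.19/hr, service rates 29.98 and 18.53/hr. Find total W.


Each node sees arrival rate λ = 13.19/hr (tandem ⇒ throughput preserved).
W₁ = 1/(μ₁−λ) = 1/(29.98−13.19) = 0.05956 hr
W₂ = 1/(μ₂−λ) = 1/(18.53−13.19) = 0.18727 hr
W_total = W₁ + W₂ = 0.05956 + 0.18727 = 0.24683 hr

Final: 0.24683 hr


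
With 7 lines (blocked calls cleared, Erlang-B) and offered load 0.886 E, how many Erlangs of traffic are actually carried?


B(7,0.886) = 0.00003506 (Erlang-B)
Carried load = a(1 − B) = 0.886·(1 − 0.00003506) = 0.886·0.999965 = 0.8860 E

Final: 0.8860 Erlangs


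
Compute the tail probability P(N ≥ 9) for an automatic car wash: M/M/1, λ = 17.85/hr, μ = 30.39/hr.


ρ = 17.85/30.39 = 0.5874
P(N ≥ n) = ρ^n = 0.5874^9 = 0.008321

Final: 0.008321


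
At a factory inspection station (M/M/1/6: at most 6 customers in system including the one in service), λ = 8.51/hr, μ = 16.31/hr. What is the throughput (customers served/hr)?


ρ = 0.5218; P_K = (1−ρ)ρ^6/(1−ρ^7) = 0.009752
λ_eff = λ(1 − P_K) = 8.51·(1 − 0.009752) = 8.51·0.990248 = 8.4270 /hr

Final: 8.4270 /hr


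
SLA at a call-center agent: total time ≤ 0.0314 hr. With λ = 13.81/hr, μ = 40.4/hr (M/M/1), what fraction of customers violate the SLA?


W ~ Exponential(μ−λ) for M/M/1.
μ − λ = 40.4 − 13.81 = 26.5900
P(W > t) = e^{−(μ−λ)t} = e^{−0.8349} = 0.433907

Final: 0.433907


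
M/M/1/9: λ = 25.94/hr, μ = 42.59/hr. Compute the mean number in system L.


ρ = 25.94/42.59 = 0.6091
L = ρ[1 − (K+1)ρ^K + Kρ^(K+1)] / [(1−ρ)(1−ρ^(K+1))]
Numerator: 0.6091·(1 − 10·0.011533 + 9·0.007025) = 0.577323
Denominator: (0.3909)·(0.992975) = 0.388191
L = 0.577323/0.388191 = 1.4872

Final: 1.4872


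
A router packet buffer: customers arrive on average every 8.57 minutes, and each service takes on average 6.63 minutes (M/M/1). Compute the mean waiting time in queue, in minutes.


λ = 60/8.57 = 7.0012 /hr
μ = 60/6.63 = 9.0498 /hr
ρ = λ/μ = 7.0012/9.0498 = 0.7736
Wq = ρ/(μ−λ) = 0.7736/(9.0498−7.0012) = 0.37764 hr
In minutes: 0.37764·60 = 22.658 min

Final: 22.658 min


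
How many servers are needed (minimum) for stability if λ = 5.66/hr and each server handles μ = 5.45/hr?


Stability requires cμ > λ ⇔ c > λ/μ.
λ/μ = 5.66/5.45 = 1.0385
Minimum integer c = ⌊1.0385⌋ + 1 = 2
Check: 2·5.45 = 10.90 > 5.66, while 1·5.45 = 5.45 ≤ 5.66

Final: 2 servers


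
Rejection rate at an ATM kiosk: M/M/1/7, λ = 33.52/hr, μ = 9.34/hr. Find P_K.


ρ = λ/μ = 33.52/9.34 = 3.5889
P_K = (1−ρ)ρ^K/(1−ρ^(K+1)) = (-2.5889·7668.314850)/(1 − 27520.547514)
= -19852.232664/-27519.547514 = 0.721387

Final: 0.721387


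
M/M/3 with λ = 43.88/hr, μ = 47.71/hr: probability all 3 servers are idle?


a = λ/μ = 43.88/47.71 = 0.9197; ρ = a/c = 0.3066
Σ_{k=0}^{2} a^k/k! (terms k=0..2) = 1.00000 + 0.91972 + 0.42295 = 2.34267
Tail: a^3/(3!(1−ρ)) = 0.77799/(6·0.6934) = 0.18699
P₀ = 1/(2.34267 + 0.18699) = 1/2.52966 = 0.395310

Final: 0.395310


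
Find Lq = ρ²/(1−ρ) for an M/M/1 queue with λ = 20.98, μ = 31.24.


ρ = 20.98/31.24 = 0.6716
Lq = ρ²/(1−ρ) = 0.4510/0.3284 = 1.3733

Final: 1.3733


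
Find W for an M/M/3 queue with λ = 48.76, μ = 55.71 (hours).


a = 0.8752; ρ = 0.2917; P₀ = 0.413898
Lq = P₀·a^c·ρ/(c!(1−ρ)²) = 0.02690
Wq = Lq/λ = 0.02690/48.76 = 0.0005517 hr
W = Wq + 1/μ = 0.0005517 + 0.01795 = 0.01850 hr

Final: 0.01850 hr


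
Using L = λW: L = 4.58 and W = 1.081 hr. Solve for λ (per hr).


λ = L/W = 4.58/1.081 = 4.2368 /hr

Final: 4.2368 /hr


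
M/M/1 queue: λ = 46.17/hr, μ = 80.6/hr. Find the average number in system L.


ρ = λ/μ = 46.17/80.6 = 0.5728
L = ρ/(1−ρ) = 0.5728/(1 − 0.5728) = 0.5728/0.4272 = 1.3410

Final: 1.3410


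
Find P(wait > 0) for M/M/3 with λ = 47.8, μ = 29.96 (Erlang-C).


a = λ/μ = 1.5955; ρ = a/3 = 0.5318
P₀ = 0.188184 (from M/M/c formula)
C(c,a) = [a^c/(c!(1−ρ))]·P₀ = [4.06124/(6·0.4682)]·0.188184
= 1.44575·0.188184 = 0.272067

Final: 0.272067


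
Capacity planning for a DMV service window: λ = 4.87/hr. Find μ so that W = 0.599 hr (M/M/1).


W = 1/(μ−λ) ⇒ μ − λ = 1/W = 1/0.599 = 1.6694
μ = λ + 1/W = 4.87 + 1.6694 = 6.5394 per hr

Final: 6.5394 /hr


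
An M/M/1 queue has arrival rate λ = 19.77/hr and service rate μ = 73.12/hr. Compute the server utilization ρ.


ρ = λ/μ = 19.77/73.12 = 0.2704

Final: 0.2704


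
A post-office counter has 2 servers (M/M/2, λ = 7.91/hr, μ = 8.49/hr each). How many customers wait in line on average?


a = λ/μ = 0.9317; ρ = a/2 = 0.4658
P₀ = 0.364403
Lq = P₀·a^c·ρ / (c!·(1−ρ)²) = 0.364403·0.86804·0.4658/(2·0.28532)
= 0.25822

Final: 0.25822


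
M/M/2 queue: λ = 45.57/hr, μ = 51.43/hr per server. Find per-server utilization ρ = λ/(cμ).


ρ = λ/(cμ) = 45.57/(2·51.43) = 45.57/102.86 = 0.4430

Final: 0.4430


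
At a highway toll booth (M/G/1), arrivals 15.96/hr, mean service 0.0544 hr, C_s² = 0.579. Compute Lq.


ρ = λ·E[S] = 15.96·0.0544 = 0.8682
Lq = ρ²(1+C_s²)/(2(1−ρ)) = 0.7538·(1+0.579)/(2·0.1318)
= 0.7538·1.5790/0.2636 = 4.51626

Final: 4.51626


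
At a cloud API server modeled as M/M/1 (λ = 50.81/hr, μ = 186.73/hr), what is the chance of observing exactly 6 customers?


ρ = 50.81/186.73 = 0.2721
P_n = (1−ρ)·ρ^n = (1 − 0.2721)·0.2721^6 = 0.7279·0.0004059 = 0.0002954

Final: 0.0002954


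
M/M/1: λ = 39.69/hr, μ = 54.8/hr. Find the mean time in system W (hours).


W = 1/(μ−λ) = 1/(54.8 − 39.69) = 1/15.11 = 0.06618 hr

Final: 0.06618 hr


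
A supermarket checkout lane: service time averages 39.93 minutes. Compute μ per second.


μ = 1/(service time) in consistent units.
1 second = 0.0166667 min, so μ = 0.0166667/39.93 = 0.0004174 per second

Final: 0.0004174 /sec


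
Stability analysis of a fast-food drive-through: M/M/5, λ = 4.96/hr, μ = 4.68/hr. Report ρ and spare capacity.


Total capacity cμ = 5·4.68 = 23.40/hr
ρ = λ/(cμ) = 4.96/23.40 = 0.2120
Stable ⇔ ρ < 1: YES
Spare capacity = cμ − λ = 23.40 − 4.96 = 18.44/hr

Final: ρ = 0.2120; stable; margin = 18.44/hr


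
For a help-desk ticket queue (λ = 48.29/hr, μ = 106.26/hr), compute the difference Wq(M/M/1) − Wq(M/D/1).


ρ = 48.29/106.26 = 0.4545
Wq(M/M/1) = ρ/(μ−λ) = 0.4545/57.97 = 0.007839 hr
Wq(M/D/1) = ρ/(2(μ−λ)) = 0.003920 hr
Savings = 0.007839 − 0.003920 = 0.003920 hr

Final: 0.003920 hr


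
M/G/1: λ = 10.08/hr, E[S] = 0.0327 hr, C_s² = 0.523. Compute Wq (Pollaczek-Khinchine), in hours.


ρ = λ·E[S] = 10.08·0.0327 = 0.3296
E[S²] = E[S]²(1+C_s²) = 0.0327²·(1+0.523) = 0.001629
Wq = λ·E[S²]/(2(1−ρ)) = 10.08·0.001629/(2·0.6704) = 0.01224 hr

Final: 0.01224 hr


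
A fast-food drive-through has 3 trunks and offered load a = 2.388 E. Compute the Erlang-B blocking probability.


B(c,a) = (a^c/c!) / Σ_{k=0}^{c} a^k/k!
a^3/3! = 2.269613
Σ terms (k=0..3): 1.00000 + 2.38800 + 2.85127 + 2.26961 = 8.508885
B = 2.269613/8.508885 = 0.266734

Final: 0.266734


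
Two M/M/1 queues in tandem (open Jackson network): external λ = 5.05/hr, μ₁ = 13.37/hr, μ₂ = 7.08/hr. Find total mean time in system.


Each node sees arrival rate λ = 5.05/hr (tandem ⇒ throughput preserved).
W₁ = 1/(μ₁−λ) = 1/(13.37−5.05) = 0.12019 hr
W₂ = 1/(μ₂−λ) = 1/(7.08−5.05) = 0.49261 hr
W_total = W₁ + W₂ = 0.12019 + 0.49261 = 0.61280 hr

Final: 0.61280 hr


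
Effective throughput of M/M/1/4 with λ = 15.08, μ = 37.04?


ρ = 0.4071; P_K = (1−ρ)ρ^4/(1−ρ^5) = 0.016473
λ_eff = λ(1 − P_K) = 15.08·(1 − 0.016473) = 15.08·0.983527 = 14.8316 /hr

Final: 14.8316 /hr


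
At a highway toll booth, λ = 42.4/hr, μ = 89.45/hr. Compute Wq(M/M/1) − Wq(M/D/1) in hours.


ρ = 42.4/89.45 = 0.4740
Wq(M/M/1) = ρ/(μ−λ) = 0.4740/47.05 = 0.01007 hr
Wq(M/D/1) = ρ/(2(μ−λ)) = 0.005037 hr
Savings = 0.01007 − 0.005037 = 0.005037 hr

Final: 0.005037 hr


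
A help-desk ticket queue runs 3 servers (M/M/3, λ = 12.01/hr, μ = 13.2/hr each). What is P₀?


a = λ/μ = 12.01/13.2 = 0.9098; ρ = a/c = 0.3033
Σ_{k=0}^{2} a^k/k! (terms k=0..2) = 1.00000 + 0.90985 + 0.41391 = 2.32376
Tail: a^3/(3!(1−ρ)) = 0.75319/(6·0.6967) = 0.18018
P₀ = 1/(2.32376 + 0.18018) = 1/2.50394 = 0.399371

Final: 0.399371


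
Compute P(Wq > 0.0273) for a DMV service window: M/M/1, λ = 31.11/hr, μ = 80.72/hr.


ρ = 31.11/80.72 = 0.3854
P(Wq > t) = ρ·e^{−(μ−λ)t} = 0.3854·e^{−1.3544}
= 0.3854·0.258114 = 0.099479

Final: 0.099479


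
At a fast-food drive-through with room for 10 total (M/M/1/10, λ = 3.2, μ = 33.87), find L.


ρ = 3.2/33.87 = 0.09448
L = ρ[1 − (K+1)ρ^K + Kρ^(K+1)] / [(1−ρ)(1−ρ^(K+1))]
Numerator: 0.09448·(1 − 11·5.667e-11 + 10·5.354e-12) = 0.094479
Denominator: (0.9055)·(1.000000) = 0.905521
L = 0.094479/0.905521 = 0.1043

Final: 0.1043


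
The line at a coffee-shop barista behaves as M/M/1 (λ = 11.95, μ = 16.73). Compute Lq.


ρ = 11.95/16.73 = 0.7143
Lq = ρ²/(1−ρ) = 0.5102/0.2857 = 1.7857

Final: 1.7857


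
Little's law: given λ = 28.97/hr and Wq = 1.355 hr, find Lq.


Lq = λWq = 28.97·1.355 = 39.2543

Final: 39.2543


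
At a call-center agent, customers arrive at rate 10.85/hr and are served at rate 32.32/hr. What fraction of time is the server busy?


ρ = λ/μ = 10.85/32.32 = 0.3357

Final: 0.3357


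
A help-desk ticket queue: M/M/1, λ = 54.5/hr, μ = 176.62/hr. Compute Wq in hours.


ρ = 54.5/176.62 = 0.3086
Wq = ρ/(μ−λ) = 0.3086/(176.62 − 54.5) = 0.3086/122.12 = 0.002527 hr

Final: 0.002527 hr


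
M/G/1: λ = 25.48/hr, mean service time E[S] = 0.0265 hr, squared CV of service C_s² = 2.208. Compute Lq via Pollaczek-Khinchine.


ρ = λ·E[S] = 25.48·0.0265 = 0.6752
Lq = ρ²(1+C_s²)/(2(1−ρ)) = 0.4559·(1+2.208)/(2·0.3248)
= 0.4559·3.2080/0.6496 = 2.25167

Final: 2.25167


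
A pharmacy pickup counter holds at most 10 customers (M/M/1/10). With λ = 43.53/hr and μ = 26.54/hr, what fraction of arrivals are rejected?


ρ = λ/μ = 43.53/26.54 = 1.6402
P_K = (1−ρ)ρ^K/(1−ρ^(K+1)) = (-0.6402·140.889130)/(1 − 231.081530)
= -90.192401/-230.081530 = 0.392002

Final: 0.392002


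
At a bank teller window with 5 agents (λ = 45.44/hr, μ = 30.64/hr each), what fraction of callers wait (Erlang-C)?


a = λ/μ = 1.4830; ρ = a/5 = 0.2966
P₀ = 0.226609 (from M/M/c formula)
C(c,a) = [a^c/(c!(1−ρ))]·P₀ = [7.17378/(120·0.7034)]·0.226609
= 0.08499·0.226609 = 0.019260

Final: 0.019260


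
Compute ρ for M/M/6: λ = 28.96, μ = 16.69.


ρ = λ/(cμ) = 28.96/(6·16.69) = 28.96/100.14 = 0.2892

Final: 0.2892


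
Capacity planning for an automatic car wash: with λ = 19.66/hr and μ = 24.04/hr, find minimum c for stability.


Stability requires cμ > λ ⇔ c > λ/μ.
λ/μ = 19.66/24.04 = 0.8178
Minimum integer c = ⌊0.8178⌋ + 1 = 1
Check: 1·24.04 = 24.04 > 19.66, while 0·24.04 = 0.00 ≤ 19.66

Final: 1 servers


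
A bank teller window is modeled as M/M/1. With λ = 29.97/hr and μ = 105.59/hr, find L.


ρ = λ/μ = 29.97/105.59 = 0.2838
L = ρ/(1−ρ) = 0.2838/(1 − 0.2838) = 0.2838/0.7162 = 0.3963

Final: 0.3963


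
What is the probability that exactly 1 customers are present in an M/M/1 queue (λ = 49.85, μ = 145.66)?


ρ = 49.85/145.66 = 0.3422
P_n = (1−ρ)·ρ^n = (1 − 0.3422)·0.3422^1 = 0.6578·0.342235 = 0.225110

Final: 0.225110


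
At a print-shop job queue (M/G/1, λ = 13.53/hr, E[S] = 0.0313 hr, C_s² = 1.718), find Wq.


ρ = λ·E[S] = 13.53·0.0313 = 0.4235
E[S²] = E[S]²(1+C_s²) = 0.0313²·(1+1.718) = 0.002663
Wq = λ·E[S²]/(2(1−ρ)) = 13.53·0.002663/(2·0.5765) = 0.03125 hr

Final: 0.03125 hr


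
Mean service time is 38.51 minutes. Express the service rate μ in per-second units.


μ = 1/(service time) in consistent units.
1 second = 0.0166667 min, so μ = 0.0166667/38.51 = 0.0004328 per second

Final: 0.0004328 /sec


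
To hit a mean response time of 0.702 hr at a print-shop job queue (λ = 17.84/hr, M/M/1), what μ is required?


W = 1/(μ−λ) ⇒ μ − λ = 1/W = 1/0.702 = 1.4245
μ = λ + 1/W = 17.84 + 1.4245 = 19.2645 per hr

Final: 19.2645 /hr


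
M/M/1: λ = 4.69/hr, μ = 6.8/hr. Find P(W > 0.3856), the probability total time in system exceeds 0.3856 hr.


W ~ Exponential(μ−λ) for M/M/1.
μ − λ = 6.8 − 4.69 = 2.1100
P(W > t) = e^{−(μ−λ)t} = e^{−0.8136} = 0.443252

Final: 0.443252


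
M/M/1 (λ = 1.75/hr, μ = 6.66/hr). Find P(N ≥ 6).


ρ = 1.75/6.66 = 0.2628
P(N ≥ n) = ρ^n = 0.2628^6 = 0.0003291

Final: 0.0003291


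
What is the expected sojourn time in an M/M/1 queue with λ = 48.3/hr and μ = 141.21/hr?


W = 1/(μ−λ) = 1/(141.21 − 48.3) = 1/92.91 = 0.01076 hr

Final: 0.01076 hr


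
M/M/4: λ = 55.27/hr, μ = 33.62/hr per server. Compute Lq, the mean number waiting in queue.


a = λ/μ = 1.6440; ρ = a/4 = 0.4110
P₀ = 0.190387
Lq = P₀·a^c·ρ / (c!·(1−ρ)²) = 0.190387·7.30411·0.4110/(24·0.34693)
= 0.06864

Final: 0.06864


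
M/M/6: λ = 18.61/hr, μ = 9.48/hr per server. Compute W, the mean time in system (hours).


a = 1.9631; ρ = 0.3272; P₀ = 0.140240
Lq = P₀·a^c·ρ/(c!(1−ρ)²) = 0.008057
Wq = Lq/λ = 0.008057/18.61 = 0.0004329 hr
W = Wq + 1/μ = 0.0004329 + 0.10549 = 0.10592 hr

Final: 0.10592 hr


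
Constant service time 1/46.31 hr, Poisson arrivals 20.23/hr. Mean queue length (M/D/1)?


ρ = 20.23/46.31 = 0.4368
M/D/1: Lq = ρ²/(2(1−ρ)) = 0.1908/(2·0.5632) = 0.16943

Final: 0.16943


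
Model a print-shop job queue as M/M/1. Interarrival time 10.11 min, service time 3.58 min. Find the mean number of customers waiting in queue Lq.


λ = 60/10.11 = 5.9347 /hr
μ = 60/3.58 = 16.7598 /hr
ρ = λ/μ = 5.9347/16.7598 = 0.3541
Lq = ρ²/(1−ρ) = 0.1254/0.6459 = 0.1941

Final: 0.1941


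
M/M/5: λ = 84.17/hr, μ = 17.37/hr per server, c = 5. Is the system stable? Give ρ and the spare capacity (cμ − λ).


Total capacity cμ = 5·17.37 = 86.85/hr
ρ = λ/(cμ) = 84.17/86.85 = 0.9691
Stable ⇔ ρ < 1: YES
Spare capacity = cμ − λ = 86.85 − 84.17 = 2.68/hr

Final: ρ = 0.9691; stable; margin = 2.68/hr


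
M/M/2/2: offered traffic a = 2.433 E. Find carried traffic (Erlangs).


B(2,2.433) = 0.462985 (Erlang-B)
Carried load = a(1 − B) = 2.433·(1 − 0.462985) = 2.433·0.537015 = 1.3066 E

Final: 1.3066 Erlangs


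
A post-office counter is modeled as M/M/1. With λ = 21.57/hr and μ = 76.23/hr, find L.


ρ = λ/μ = 21.57/76.23 = 0.2830
L = ρ/(1−ρ) = 0.2830/(1 − 0.2830) = 0.2830/0.7170 = 0.3946

Final: 0.3946


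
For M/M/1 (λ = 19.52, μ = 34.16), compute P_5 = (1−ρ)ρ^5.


ρ = 19.52/34.16 = 0.5714
P_n = (1−ρ)·ρ^n = (1 − 0.5714)·0.5714^5 = 0.4286·0.060927 = 0.026112

Final: 0.026112


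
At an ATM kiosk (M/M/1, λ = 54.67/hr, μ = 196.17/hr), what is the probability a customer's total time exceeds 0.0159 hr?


W ~ Exponential(μ−λ) for M/M/1.
μ − λ = 196.17 − 54.67 = 141.5000
P(W > t) = e^{−(μ−λ)t} = e^{−2.2499} = 0.105415

Final: 0.105415


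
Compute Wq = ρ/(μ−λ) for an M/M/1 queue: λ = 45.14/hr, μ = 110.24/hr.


ρ = 45.14/110.24 = 0.4095
Wq = ρ/(μ−λ) = 0.4095/(110.24 − 45.14) = 0.4095/65.10 = 0.006290 hr

Final: 0.006290 hr


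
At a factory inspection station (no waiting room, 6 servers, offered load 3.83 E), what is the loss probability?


B(c,a) = (a^c/c!) / Σ_{k=0}^{c} a^k/k!
a^6/6! = 4.383895
Σ terms (k=0..6): 1.00000 + 3.83000 + 7.33445 + 9.36365 + 8.96569 + 6.86772 + 4.38390 = 41.745406
B = 4.383895/41.745406 = 0.105015

Final: 0.105015


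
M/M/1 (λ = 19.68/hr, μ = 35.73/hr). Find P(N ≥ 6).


ρ = 19.68/35.73 = 0.5508
P(N ≥ n) = ρ^n = 0.5508^6 = 0.027922

Final: 0.027922


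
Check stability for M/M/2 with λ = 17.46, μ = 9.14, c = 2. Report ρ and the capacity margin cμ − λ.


Total capacity cμ = 2·9.14 = 18.28/hr
ρ = λ/(cμ) = 17.46/18.28 = 0.9551
Stable ⇔ ρ < 1: YES
Spare capacity = cμ − λ = 18.28 − 17.46 = 0.82/hr

Final: ρ = 0.9551; stable; margin = 0.82/hr


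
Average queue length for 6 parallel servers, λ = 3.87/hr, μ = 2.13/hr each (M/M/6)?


a = λ/μ = 1.8169; ρ = a/6 = 0.3028
P₀ = 0.162395
Lq = P₀·a^c·ρ / (c!·(1−ρ)²) = 0.162395·35.97395·0.3028/(720·0.48606)
= 0.005055

Final: 0.005055


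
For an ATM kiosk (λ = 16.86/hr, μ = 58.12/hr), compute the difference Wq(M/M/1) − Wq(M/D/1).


ρ = 16.86/58.12 = 0.2901
Wq(M/M/1) = ρ/(μ−λ) = 0.2901/41.26 = 0.007031 hr
Wq(M/D/1) = ρ/(2(μ−λ)) = 0.003515 hr
Savings = 0.007031 − 0.003515 = 0.003515 hr

Final: 0.003515 hr


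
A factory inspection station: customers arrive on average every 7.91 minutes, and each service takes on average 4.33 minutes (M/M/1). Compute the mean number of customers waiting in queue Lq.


λ = 60/7.91 = 7.5853 /hr
μ = 60/4.33 = 13.8568 /hr
ρ = λ/μ = 7.5853/13.8568 = 0.5474
Lq = ρ²/(1−ρ) = 0.2997/0.4526 = 0.6621

Final: 0.6621


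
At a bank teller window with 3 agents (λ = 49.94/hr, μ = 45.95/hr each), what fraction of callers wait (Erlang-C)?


a = λ/μ = 1.0868; ρ = a/3 = 0.3623
P₀ = 0.331901 (from M/M/c formula)
C(c,a) = [a^c/(c!(1−ρ))]·P₀ = [1.28378/(6·0.6377)]·0.331901
= 0.33551·0.331901 = 0.111356

Final: 0.111356


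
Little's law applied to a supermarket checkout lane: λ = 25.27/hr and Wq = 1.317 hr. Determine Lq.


Lq = λWq = 25.27·1.317 = 33.2806

Final: 33.2806


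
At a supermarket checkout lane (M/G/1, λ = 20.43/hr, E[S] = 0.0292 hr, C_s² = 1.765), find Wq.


ρ = λ·E[S] = 20.43·0.0292 = 0.5966
E[S²] = E[S]²(1+C_s²) = 0.0292²·(1+1.765) = 0.002358
Wq = λ·E[S²]/(2(1−ρ)) = 20.43·0.002358/(2·0.4034) = 0.05969 hr

Final: 0.05969 hr


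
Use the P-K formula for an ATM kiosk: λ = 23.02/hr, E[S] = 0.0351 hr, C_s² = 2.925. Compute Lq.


ρ = λ·E[S] = 23.02·0.0351 = 0.8080
Lq = ρ²(1+C_s²)/(2(1−ρ)) = 0.6529·(1+2.925)/(2·0.1920)
= 0.6529·3.9250/0.3840 = 6.67326

Final: 6.67326


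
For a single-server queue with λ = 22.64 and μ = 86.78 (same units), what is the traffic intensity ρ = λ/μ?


ρ = λ/μ = 22.64/86.78 = 0.2609

Final: 0.2609


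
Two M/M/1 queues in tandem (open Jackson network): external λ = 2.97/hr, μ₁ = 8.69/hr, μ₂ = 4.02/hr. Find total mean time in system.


Each node sees arrival rate λ = 2.97/hr (tandem ⇒ throughput preserved).
W₁ = 1/(μ₁−λ) = 1/(8.69−2.97) = 0.17483 hr
W₂ = 1/(μ₂−λ) = 1/(4.02−2.97) = 0.95238 hr
W_total = W₁ + W₂ = 0.17483 + 0.95238 = 1.12721 hr

Final: 1.12721 hr


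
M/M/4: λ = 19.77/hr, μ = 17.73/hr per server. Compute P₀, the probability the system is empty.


a = λ/μ = 19.77/17.73 = 1.1151; ρ = a/c = 0.2788
Σ_{k=0}^{3} a^k/k! (terms k=0..3) = 1.00000 + 1.11506 + 0.62168 + 0.23107 = 2.96781
Tail: a^4/(4!(1−ρ)) = 1.54594/(24·0.7212) = 0.08931
P₀ = 1/(2.96781 + 0.08931) = 1/3.05712 = 0.327105

Final: 0.327105


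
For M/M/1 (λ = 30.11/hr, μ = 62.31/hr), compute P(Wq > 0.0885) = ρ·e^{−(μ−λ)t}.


ρ = 30.11/62.31 = 0.4832
P(Wq > t) = ρ·e^{−(μ−λ)t} = 0.4832·e^{−2.8497}
= 0.4832·0.057862 = 0.027960

Final: 0.027960


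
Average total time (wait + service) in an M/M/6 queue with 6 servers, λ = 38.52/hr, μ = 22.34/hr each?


a = 1.7243; ρ = 0.2874; P₀ = 0.178198
Lq = P₀·a^c·ρ/(c!(1−ρ)²) = 0.003681
Wq = Lq/λ = 0.003681/38.52 = 0.00009555 hr
W = Wq + 1/μ = 0.00009555 + 0.04476 = 0.04486 hr

Final: 0.04486 hr


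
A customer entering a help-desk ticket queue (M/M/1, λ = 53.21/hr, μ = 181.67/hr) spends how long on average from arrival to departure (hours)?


W = 1/(μ−λ) = 1/(181.67 − 53.21) = 1/128.46 = 0.007785 hr

Final: 0.007785 hr


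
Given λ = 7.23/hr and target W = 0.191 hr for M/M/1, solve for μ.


W = 1/(μ−λ) ⇒ μ − λ = 1/W = 1/0.191 = 5.2356
μ = λ + 1/W = 7.23 + 5.2356 = 12.4656 per hr

Final: 12.4656 /hr


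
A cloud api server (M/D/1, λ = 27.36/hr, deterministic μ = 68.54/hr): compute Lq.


ρ = 27.36/68.54 = 0.3992
M/D/1: Lq = ρ²/(2(1−ρ)) = 0.1593/(2·0.6008) = 0.13261

Final: 0.13261


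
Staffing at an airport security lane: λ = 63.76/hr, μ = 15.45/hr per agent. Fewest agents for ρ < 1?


Stability requires cμ > λ ⇔ c > λ/μ.
λ/μ = 63.76/15.45 = 4.1269
Minimum integer c = ⌊4.1269⌋ + 1 = 5
Check: 5·15.45 = 77.25 > 63.76, while 4·15.45 = 61.80 ≤ 63.76

Final: 5 servers


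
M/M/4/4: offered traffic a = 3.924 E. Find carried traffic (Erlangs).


B(4,3.924) = 0.303293 (Erlang-B)
Carried load = a(1 − B) = 3.924·(1 − 0.303293) = 3.924·0.696707 = 2.7339 E

Final: 2.7339 Erlangs


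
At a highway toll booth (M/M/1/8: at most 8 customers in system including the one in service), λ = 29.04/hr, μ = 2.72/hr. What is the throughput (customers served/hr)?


ρ = 10.6765; P_K = (1−ρ)ρ^8/(1−ρ^9) = 0.906336
λ_eff = λ(1 − P_K) = 29.04·(1 − 0.906336) = 29.04·0.093664 = 2.7200 /hr

Final: 2.7200 /hr


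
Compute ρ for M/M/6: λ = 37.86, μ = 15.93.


ρ = λ/(cμ) = 37.86/(6·15.93) = 37.86/95.58 = 0.3961

Final: 0.3961


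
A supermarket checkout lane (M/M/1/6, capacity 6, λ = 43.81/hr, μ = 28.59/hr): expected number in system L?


ρ = 43.81/28.59 = 1.5324
L = ρ[1 − (K+1)ρ^K + Kρ^(K+1)] / [(1−ρ)(1−ρ^(K+1))]
Numerator: 1.5324·(1 − 7·12.946566 + 6·19.838722) = 45.060966
Denominator: (-0.5324)·(-18.838722) = 10.028868
L = 45.060966/10.028868 = 4.4931

Final: 4.4931


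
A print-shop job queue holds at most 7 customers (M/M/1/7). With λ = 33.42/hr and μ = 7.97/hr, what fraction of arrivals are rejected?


ρ = λ/μ = 33.42/7.97 = 4.1932
P_K = (1−ρ)ρ^K/(1−ρ^(K+1)) = (-3.1932·22794.856846)/(1 − 95583.954302)
= -72789.097456/-95582.954302 = 0.761528

Final: 0.761528


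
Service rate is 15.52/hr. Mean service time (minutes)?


Mean service time = 1/μ = 1/15.52 hour = 0.06443 hour
In minutes: 0.06443 × 60 = 3.8660 min

Final: 3.8660 min


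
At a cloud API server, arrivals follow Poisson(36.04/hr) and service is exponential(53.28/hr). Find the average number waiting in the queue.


ρ = 36.04/53.28 = 0.6764
Lq = ρ²/(1−ρ) = 0.4576/0.3236 = 1.4141

Final: 1.4141


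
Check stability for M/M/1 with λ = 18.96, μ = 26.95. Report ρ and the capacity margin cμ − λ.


Total capacity cμ = 1·26.95 = 26.95/hr
ρ = λ/(cμ) = 18.96/26.95 = 0.7035
Stable ⇔ ρ < 1: YES
Spare capacity = cμ − λ = 26.95 − 18.96 = 7.99/hr

Final: ρ = 0.7035; stable; margin = 7.99/hr


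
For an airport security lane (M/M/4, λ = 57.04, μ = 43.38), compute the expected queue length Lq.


a = λ/μ = 1.3149; ρ = a/4 = 0.3287
P₀ = 0.267108
Lq = P₀·a^c·ρ / (c!·(1−ρ)²) = 0.267108·2.98923·0.3287/(24·0.45061)
= 0.02427

Final: 0.02427


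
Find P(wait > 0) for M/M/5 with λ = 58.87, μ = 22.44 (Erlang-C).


a = λ/μ = 2.6234; ρ = a/5 = 0.5247
P₀ = 0.070292 (from M/M/c formula)
C(c,a) = [a^c/(c!(1−ρ))]·P₀ = [124.26703/(120·0.4753)]·0.070292
= 2.17869·0.070292 = 0.153145

Final: 0.153145


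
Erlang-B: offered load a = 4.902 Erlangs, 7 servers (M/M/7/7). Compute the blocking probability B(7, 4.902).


B(c,a) = (a^c/c!) / Σ_{k=0}^{c} a^k/k!
a^7/7! = 13.495302
Σ terms (k=0..7): 1.00000 + 4.90200 + 12.01480 + 19.63219 + 24.05924 + 23.58768 + 19.27114 + 13.49530 = 117.962356
B = 13.495302/117.962356 = 0.114403

Final: 0.114403


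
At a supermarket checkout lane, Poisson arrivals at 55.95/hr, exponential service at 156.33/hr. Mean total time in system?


W = 1/(μ−λ) = 1/(156.33 − 55.95) = 1/100.38 = 0.009962 hr

Final: 0.009962 hr


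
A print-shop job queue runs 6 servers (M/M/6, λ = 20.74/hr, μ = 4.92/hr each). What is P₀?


a = λ/μ = 20.74/4.92 = 4.2154; ρ = a/c = 0.7026
Σ_{k=0}^{5} a^k/k! (terms k=0..5) = 1.00000 + 4.21545 + 8.88500 + 12.48475 + 13.15720 + 11.09269 = 50.83508
Tail: a^6/(6!(1−ρ)) = 5611.27942/(720·0.2974) = 26.20301
P₀ = 1/(50.83508 + 26.20301) = 1/77.03809 = 0.012981

Final: 0.012981


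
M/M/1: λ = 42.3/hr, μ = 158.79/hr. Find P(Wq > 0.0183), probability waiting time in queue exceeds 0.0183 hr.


ρ = 42.3/158.79 = 0.2664
P(Wq > t) = ρ·e^{−(μ−λ)t} = 0.2664·e^{−2.1318}
= 0.2664·0.118627 = 0.031601

Final: 0.031601


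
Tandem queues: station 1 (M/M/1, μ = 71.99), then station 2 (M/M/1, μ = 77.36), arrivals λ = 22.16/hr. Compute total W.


Each node sees arrival rate λ = 22.16/hr (tandem ⇒ throughput preserved).
W₁ = 1/(μ₁−λ) = 1/(71.99−22.16) = 0.02007 hr
W₂ = 1/(μ₂−λ) = 1/(77.36−22.16) = 0.01812 hr
W_total = W₁ + W₂ = 0.02007 + 0.01812 = 0.03818 hr

Final: 0.03818 hr


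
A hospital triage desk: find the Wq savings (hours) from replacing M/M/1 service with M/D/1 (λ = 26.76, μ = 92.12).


ρ = 26.76/92.12 = 0.2905
Wq(M/M/1) = ρ/(μ−λ) = 0.2905/65.36 = 0.004444 hr
Wq(M/D/1) = ρ/(2(μ−λ)) = 0.002222 hr
Savings = 0.004444 − 0.002222 = 0.002222 hr

Final: 0.002222 hr


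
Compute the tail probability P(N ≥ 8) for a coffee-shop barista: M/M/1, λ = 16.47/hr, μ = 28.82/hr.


ρ = 16.47/28.82 = 0.5715
P(N ≥ n) = ρ^n = 0.5715^8 = 0.011376

Final: 0.011376


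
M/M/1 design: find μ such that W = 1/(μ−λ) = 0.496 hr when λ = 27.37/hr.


W = 1/(μ−λ) ⇒ μ − λ = 1/W = 1/0.496 = 2.0161
μ = λ + 1/W = 27.37 + 2.0161 = 29.3861 per hr

Final: 29.3861 /hr


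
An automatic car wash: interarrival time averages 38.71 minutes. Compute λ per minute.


λ = 1/(interarrival time) in consistent units.
1 minute = 1 min, so λ = 1/38.71 = 0.02583 per minute

Final: 0.02583 /min


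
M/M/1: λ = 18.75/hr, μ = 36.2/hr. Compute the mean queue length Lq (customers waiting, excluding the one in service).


ρ = 18.75/36.2 = 0.5180
Lq = ρ²/(1−ρ) = 0.2683/0.4820 = 0.5565

Final: 0.5565


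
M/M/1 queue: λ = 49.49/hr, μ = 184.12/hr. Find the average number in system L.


ρ = λ/μ = 49.49/184.12 = 0.2688
L = ρ/(1−ρ) = 0.2688/(1 − 0.2688) = 0.2688/0.7312 = 0.3676

Final: 0.3676


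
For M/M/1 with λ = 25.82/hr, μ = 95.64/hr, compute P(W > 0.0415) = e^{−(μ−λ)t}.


W ~ Exponential(μ−λ) for M/M/1.
μ − λ = 95.64 − 25.82 = 69.8200
P(W > t) = e^{−(μ−λ)t} = e^{−2.8975} = 0.055159

Final: 0.055159


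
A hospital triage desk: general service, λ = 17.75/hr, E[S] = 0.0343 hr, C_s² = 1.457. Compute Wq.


ρ = λ·E[S] = 17.75·0.0343 = 0.6088
E[S²] = E[S]²(1+C_s²) = 0.0343²·(1+1.457) = 0.002891
Wq = λ·E[S²]/(2(1−ρ)) = 17.75·0.002891/(2·0.3912) = 0.06558 hr

Final: 0.06558 hr


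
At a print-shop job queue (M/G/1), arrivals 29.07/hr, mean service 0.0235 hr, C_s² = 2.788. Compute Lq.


ρ = λ·E[S] = 29.07·0.0235 = 0.6831
Lq = ρ²(1+C_s²)/(2(1−ρ)) = 0.4667·(1+2.788)/(2·0.3169)
= 0.4667·3.7880/0.6337 = 2.78962

Final: 2.78962


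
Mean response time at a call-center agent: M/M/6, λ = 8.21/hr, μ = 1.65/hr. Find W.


a = 4.9758; ρ = 0.8293; P₀ = 0.004688
Lq = P₀·a^c·ρ/(c!(1−ρ)²) = 2.81193
Wq = Lq/λ = 2.81193/8.21 = 0.34250 hr
W = Wq + 1/μ = 0.34250 + 0.60606 = 0.94856 hr

Final: 0.94856 hr


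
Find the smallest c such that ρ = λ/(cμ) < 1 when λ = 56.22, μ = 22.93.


Stability requires cμ > λ ⇔ c > λ/μ.
λ/μ = 56.22/22.93 = 2.4518
Minimum integer c = ⌊2.4518⌋ + 1 = 3
Check: 3·22.93 = 68.79 > 56.22, while 2·22.93 = 45.86 ≤ 56.22

Final: 3 servers


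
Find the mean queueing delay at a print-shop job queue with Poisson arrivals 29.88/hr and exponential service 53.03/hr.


ρ = 29.88/53.03 = 0.5635
Wq = ρ/(μ−λ) = 0.5635/(53.03 − 29.88) = 0.5635/23.15 = 0.02434 hr

Final: 0.02434 hr


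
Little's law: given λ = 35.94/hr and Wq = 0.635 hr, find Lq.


Lq = λWq = 35.94·0.635 = 22.8219

Final: 22.8219


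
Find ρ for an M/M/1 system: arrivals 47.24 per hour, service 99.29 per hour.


ρ = λ/μ = 47.24/99.29 = 0.4758

Final: 0.4758


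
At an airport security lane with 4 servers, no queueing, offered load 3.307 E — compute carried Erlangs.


B(4,3.307) = 0.239745 (Erlang-B)
Carried load = a(1 − B) = 3.307·(1 − 0.239745) = 3.307·0.760255 = 2.5142 E

Final: 2.5142 Erlangs


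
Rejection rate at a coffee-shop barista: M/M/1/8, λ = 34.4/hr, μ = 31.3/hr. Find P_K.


ρ = λ/μ = 34.4/31.3 = 1.0990
P_K = (1−ρ)ρ^K/(1−ρ^(K+1)) = (-0.09904·2.128692)/(1 − 2.339521)
= -0.210829/-1.339521 = 0.157391

Final: 0.157391


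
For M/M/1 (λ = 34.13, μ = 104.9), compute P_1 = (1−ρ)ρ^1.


ρ = 34.13/104.9 = 0.3254
P_n = (1−ρ)·ρ^n = (1 − 0.3254)·0.3254^1 = 0.6746·0.325357 = 0.219500

Final: 0.219500


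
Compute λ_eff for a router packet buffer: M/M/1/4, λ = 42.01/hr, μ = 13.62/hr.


ρ = 3.0844; P_K = (1−ρ)ρ^4/(1−ρ^5) = 0.678221
λ_eff = λ(1 − P_K) = 42.01·(1 − 0.678221) = 42.01·0.321779 = 13.5179 /hr

Final: 13.5179 /hr


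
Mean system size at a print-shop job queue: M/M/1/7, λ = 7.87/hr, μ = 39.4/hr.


ρ = 7.87/39.4 = 0.1997
L = ρ[1 − (K+1)ρ^K + Kρ^(K+1)] / [(1−ρ)(1−ρ^(K+1))]
Numerator: 0.1997·(1 − 8·0.00001269 + 7·0.000002534) = 0.199729
Denominator: (0.8003)·(0.999997) = 0.800252
L = 0.199729/0.800252 = 0.2496

Final: 0.2496


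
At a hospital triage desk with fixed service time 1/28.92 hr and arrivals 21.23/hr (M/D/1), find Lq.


ρ = 21.23/28.92 = 0.7341
M/D/1: Lq = ρ²/(2(1−ρ)) = 0.5389/(2·0.2659) = 1.01332

Final: 1.01332


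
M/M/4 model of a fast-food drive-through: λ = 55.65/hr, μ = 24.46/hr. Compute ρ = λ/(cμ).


ρ = λ/(cμ) = 55.65/(4·24.46) = 55.65/97.84 = 0.5688

Final: 0.5688


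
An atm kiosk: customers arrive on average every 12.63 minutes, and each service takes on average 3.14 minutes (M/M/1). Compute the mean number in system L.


λ = 60/12.63 = 4.7506 /hr
μ = 60/3.14 = 19.1083 /hr
ρ = λ/μ = 4.7506/19.1083 = 0.2486
L = ρ/(1−ρ) = 0.2486/0.7514 = 0.3309

Final: 0.3309


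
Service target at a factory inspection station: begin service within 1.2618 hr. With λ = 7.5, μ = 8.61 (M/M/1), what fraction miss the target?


ρ = 7.5/8.61 = 0.8711
P(Wq > t) = ρ·e^{−(μ−λ)t} = 0.8711·e^{−1.4006}
= 0.8711·0.246450 = 0.214677

Final: 0.214677


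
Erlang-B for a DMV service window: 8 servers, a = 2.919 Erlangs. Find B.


B(c,a) = (a^c/c!) / Σ_{k=0}^{c} a^k/k!
a^8/8! = 0.130723
Σ terms (k=0..8): 1.00000 + 2.91900 + 4.26028 + 4.14525 + 3.02500 + 1.76599 + 0.85916 + 0.35827 + 0.13072 = 18.463673
B = 0.130723/18.463673 = 0.007080

Final: 0.007080


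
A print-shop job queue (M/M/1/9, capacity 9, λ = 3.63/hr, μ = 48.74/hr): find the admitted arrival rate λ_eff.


ρ = 0.07448; P_K = (1−ρ)ρ^9/(1−ρ^10) = 6.525e-11
λ_eff = λ(1 − P_K) = 3.63·(1 − 6.525e-11) = 3.63·1.000000 = 3.6300 /hr

Final: 3.6300 /hr


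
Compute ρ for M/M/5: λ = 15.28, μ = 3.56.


ρ = λ/(cμ) = 15.28/(5·3.56) = 15.28/17.80 = 0.8584

Final: 0.8584


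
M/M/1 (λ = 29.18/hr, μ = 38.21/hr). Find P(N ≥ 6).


ρ = 29.18/38.21 = 0.7637
P(N ≥ n) = ρ^n = 0.7637^6 = 0.198358

Final: 0.198358


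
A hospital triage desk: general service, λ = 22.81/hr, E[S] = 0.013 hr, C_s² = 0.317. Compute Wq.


ρ = λ·E[S] = 22.81·0.013 = 0.2965
E[S²] = E[S]²(1+C_s²) = 0.013²·(1+0.317) = 0.0002226
Wq = λ·E[S²]/(2(1−ρ)) = 22.81·0.0002226/(2·0.7035) = 0.003608 hr

Final: 0.003608 hr


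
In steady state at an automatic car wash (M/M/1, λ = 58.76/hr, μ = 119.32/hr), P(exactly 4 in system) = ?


ρ = 58.76/119.32 = 0.4925
P_n = (1−ρ)·ρ^n = (1 − 0.4925)·0.4925^4 = 0.5075·0.058813 = 0.029850

Final: 0.029850


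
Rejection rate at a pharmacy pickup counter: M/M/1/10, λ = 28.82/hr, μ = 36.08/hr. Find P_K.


ρ = λ/μ = 28.82/36.08 = 0.7988
P_K = (1−ρ)ρ^K/(1−ρ^(K+1)) = (0.2012·0.105749)/(1 − 0.084470)
= 0.021279/0.915530 = 0.023242

Final: 0.023242


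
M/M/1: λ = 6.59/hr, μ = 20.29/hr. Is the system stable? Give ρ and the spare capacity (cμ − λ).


Total capacity cμ = 1·20.29 = 20.29/hr
ρ = λ/(cμ) = 6.59/20.29 = 0.3248
Stable ⇔ ρ < 1: YES
Spare capacity = cμ − λ = 20.29 − 6.59 = 13.70/hr

Final: ρ = 0.3248; stable; margin = 13.70/hr


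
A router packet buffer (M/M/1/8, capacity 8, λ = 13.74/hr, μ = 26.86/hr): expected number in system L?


ρ = 13.74/26.86 = 0.5115
L = ρ[1 − (K+1)ρ^K + Kρ^(K+1)] / [(1−ρ)(1−ρ^(K+1))]
Numerator: 0.5115·(1 − 9·0.004689 + 8·0.002398) = 0.499771
Denominator: (0.4885)·(0.997602) = 0.487287
L = 0.499771/0.487287 = 1.0256

Final: 1.0256


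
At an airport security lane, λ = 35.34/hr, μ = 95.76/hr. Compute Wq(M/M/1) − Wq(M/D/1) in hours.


ρ = 35.34/95.76 = 0.3690
Wq(M/M/1) = ρ/(μ−λ) = 0.3690/60.42 = 0.006108 hr
Wq(M/D/1) = ρ/(2(μ−λ)) = 0.003054 hr
Savings = 0.006108 − 0.003054 = 0.003054 hr

Final: 0.003054 hr
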